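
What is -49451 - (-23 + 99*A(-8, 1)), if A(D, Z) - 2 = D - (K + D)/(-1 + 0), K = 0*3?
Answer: -48042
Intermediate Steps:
K = 0
A(D, Z) = 2 + 2*D (A(D, Z) = 2 + (D - (0 + D)/(-1 + 0)) = 2 + (D - D/(-1)) = 2 + (D - D*(-1)) = 2 + (D - (-1)*D) = 2 + (D + D) = 2 + 2*D)
-49451 - (-23 + 99*A(-8, 1)) = -49451 - (-23 + 99*(2 + 2*(-8))) = -49451 - (-23 + 99*(2 - 16)) = -49451 - (-23 + 99*(-14)) = -49451 - (-23 - 1386) = -49451 - 1*(-1409) = -49451 + 1409 = -48042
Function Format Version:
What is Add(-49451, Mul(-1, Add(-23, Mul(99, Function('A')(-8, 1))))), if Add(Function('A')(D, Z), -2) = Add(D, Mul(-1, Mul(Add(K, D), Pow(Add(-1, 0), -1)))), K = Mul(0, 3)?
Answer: -48042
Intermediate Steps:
K = 0
Function('A')(D, Z) = Add(2, Mul(2, D)) (Function('A')(D, Z) = Add(2, Add(D, Mul(-1, Mul(Add(0, D), Pow(Add(-1, 0), -1))))) = Add(2, Add(D, Mul(-1, Mul(D, Pow(-1, -1))))) = Add(2, Add(D, Mul(-1, Mul(D, -1)))) = Add(2, Add(D, Mul(-1, Mul(-1, D)))) = Add(2, Add(D, D)) = Add(2, Mul(2, D)))
Add(-49451, Mul(-1, Add(-23, Mul(99, Function('A')(-8, 1))))) = Add(-49451, Mul(-1, Add(-23, Mul(99, Add(2, Mul(2, -8)))))) = Add(-49451, Mul(-1, Add(-23, Mul(99, Add(2, -16))))) = Add(-49451, Mul(-1, Add(-23, Mul(99, -14)))) = Add(-49451, Mul(-1, Add(-23, -1386))) = Add(-49451, Mul(-1, -1409)) = Add(-49451, 1409) = -48042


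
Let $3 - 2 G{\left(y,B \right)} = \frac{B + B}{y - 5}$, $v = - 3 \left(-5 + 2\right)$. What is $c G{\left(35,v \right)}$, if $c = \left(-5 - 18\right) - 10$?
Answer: $- \frac{198}{5} \approx -39.6$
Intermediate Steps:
$v = 9$ ($v = \left(-3\right) \left(-3\right) = 9$)
$G{\left(y,B \right)} = \frac{3}{2} - \frac{B}{-5 + y}$ ($G{\left(y,B \right)} = \frac{3}{2} - \frac{\left(B + B\right) \frac{1}{y - 5}}{2} = \frac{3}{2} - \frac{2 B \frac{1}{-5 + y}}{2} = \frac{3}{2} - \frac{B}{-5 + y}$)
$c = -33$ ($c = -23 - 10 = -33$)
$c G{\left(35,v \right)} = - 33 \frac{-15 - 18 + 3 \cdot 35}{2 \left(-5 + 35\right)} = - 33 \frac{-15 - 18 + 105}{2 \cdot 30} = - 33 \cdot \frac{1}{2} \cdot \frac{1}{30} \cdot 72 = \left(-33\right) \frac{6}{5} = - \frac{198}{5}$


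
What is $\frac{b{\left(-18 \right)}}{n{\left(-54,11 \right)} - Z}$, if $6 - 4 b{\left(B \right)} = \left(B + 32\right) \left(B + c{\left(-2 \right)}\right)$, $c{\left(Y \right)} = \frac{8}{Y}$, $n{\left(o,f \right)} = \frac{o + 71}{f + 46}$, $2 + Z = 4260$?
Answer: $- \frac{8949}{485378} \approx -0.018437$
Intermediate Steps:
$Z = 4258$ ($Z = -2 + 4260 = 4258$)
$n{\left(o,f \right)} = \frac{71 + o}{46 + f}$
$b{\left(B \right)} = \frac{3}{2} - \frac{\left(-4 + B\right) \left(32 + B\right)}{4}$ ($b{\left(B \right)} = \frac{3}{2} - \frac{\left(B + 32\right) \left(B + \frac{8}{-2}\right)}{4} = \frac{3}{2} - \frac{\left(32 + B\right) \left(B + 8 \left(- \frac{1}{2}\right)\right)}{4} = \frac{3}{2} - \frac{\left(32 + B\right) \left(B - 4\right)}{4} = \frac{3}{2} - \frac{\left(32 + B\right) \left(-4 + B\right)}{4} = \frac{3}{2} - \frac{\left(-4 + B\right) \left(32 + B\right)}{4}$)
$\frac{b{\left(-18 \right)}}{n{\left(-54,11 \right)} - Z} = \frac{\frac{67}{2} - -126 - \frac{\left(-18\right)^{2}}{4}}{\frac{71 - 54}{46 + 11} - 4258} = \frac{\frac{67}{2} + 126 - 81}{\frac{1}{57} \cdot 17 - 4258} = \frac{157}{2 \left(\frac{17}{57} - 4258\right)} = \frac{157}{2 \left(- \frac{242689}{57}\right)} = \frac{157}{2} \left(- \frac{57}{242689}\right) = - \frac{8949}{485378}$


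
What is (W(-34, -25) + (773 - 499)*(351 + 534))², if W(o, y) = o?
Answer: 58784911936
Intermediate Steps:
(W(-34, -25) + (773 - 499)*(351 + 534))² = (-34 + (773 - 499)*(351 + 534))² = (-34 + 274*885)² = (-34 + 242490)² = 242456² = 58784911936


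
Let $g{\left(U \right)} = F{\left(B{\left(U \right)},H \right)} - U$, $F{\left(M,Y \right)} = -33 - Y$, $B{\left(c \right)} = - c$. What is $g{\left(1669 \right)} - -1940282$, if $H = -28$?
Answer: $1938608$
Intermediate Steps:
$g{\left(U \right)} = -5 - U$ ($g{\left(U \right)} = \left(-33 - -28\right) - U = \left(-33 + 28\right) - U = -5 - U$)
$g{\left(1669 \right)} - -1940282 = \left(-5 - 1669\right) - -1940282 = \left(-5 - 1669\right) + 1940282 = -1674 + 1940282 = 1938608$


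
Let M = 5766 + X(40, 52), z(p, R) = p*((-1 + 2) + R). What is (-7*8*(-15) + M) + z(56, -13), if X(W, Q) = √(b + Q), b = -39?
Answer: 5934 + √13 ≈ 5937.6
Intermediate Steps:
X(W, Q) = √(-39 + Q)
z(p, R) = p*(1 + R)
M = 5766 + √13 (M = 5766 + √(-39 + 52) = 5766 + √13 ≈ 5769.6)
(-7*8*(-15) + M) + z(56, -13) = (-7*8*(-15) + (5766 + √13)) + 56*(1 - 13) = (-56*(-15) + (5766 + √13)) + 56*(-12) = (840 + (5766 + √13)) - 672 = (6606 + √13) - 672 = 5934 + √13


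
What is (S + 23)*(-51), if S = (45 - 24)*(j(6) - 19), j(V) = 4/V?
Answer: 18462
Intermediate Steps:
S = -385 (S = (45 - 24)*(4/6 - 19) = 21*(4*(⅙) - 19) = 21*(⅔ - 19) = 21*(-55/3) = -385)
(S + 23)*(-51) = (-385 + 23)*(-51) = -362*(-51) = 18462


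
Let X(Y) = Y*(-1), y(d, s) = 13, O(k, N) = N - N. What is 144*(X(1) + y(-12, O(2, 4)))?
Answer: 1728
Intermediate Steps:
O(k, N) = 0
X(Y) = -Y
144*(X(1) + y(-12, O(2, 4))) = 144*(-1*1 + 13) = 144*(-1 + 13) = 144*12 = 1728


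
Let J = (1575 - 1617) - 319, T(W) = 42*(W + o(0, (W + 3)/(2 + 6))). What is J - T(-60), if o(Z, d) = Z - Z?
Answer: 2159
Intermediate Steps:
o(Z, d) = 0
T(W) = 42*W (T(W) = 42*(W + 0) = 42*W)
J = -361 (J = -42 - 319 = -361)
J - T(-60) = -361 - 42*(-60) = -361 - 1*(-2520) = -361 + 2520 = 2159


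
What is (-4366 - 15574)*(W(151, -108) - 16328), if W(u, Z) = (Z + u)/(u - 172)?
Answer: 6838044140/21 ≈ 3.2562e+8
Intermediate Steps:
W(u, Z) = (Z + u)/(-172 + u)
(-4366 - 15574)*(W(151, -108) - 16328) = (-4366 - 15574)*((-108 + 151)/(-172 + 151) - 16328) = -19940*(43/(-21) - 16328) = -19940*(-1/21*43 - 16328) = -19940*(-43/21 - 16328) = -19940*(-342931/21) = 6838044140/21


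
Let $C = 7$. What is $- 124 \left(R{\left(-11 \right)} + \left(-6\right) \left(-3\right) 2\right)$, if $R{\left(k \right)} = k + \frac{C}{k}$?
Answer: $- \frac{33232}{11} \approx -3021.1$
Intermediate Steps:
$R{\left(k \right)} = k + \frac{7}{k}$
$- 124 \left(R{\left(-11 \right)} + \left(-6\right) \left(-3\right) 2\right) = - 124 \left(\left(-11 + \frac{7}{-11}\right) + \left(-6\right) \left(-3\right) 2\right) = - 124 \left(\left(-11 + 7 \left(- \frac{1}{11}\right)\right) + 18 \cdot 2\right) = - 124 \left(\left(-11 - \frac{7}{11}\right) + 36\right) = - 124 \left(- \frac{128}{11} + 36\right) = \left(-124\right) \frac{268}{11} = - \frac{33232}{11}$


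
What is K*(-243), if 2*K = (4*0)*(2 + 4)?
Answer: 0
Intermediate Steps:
K = 0 (K = ((4*0)*(2 + 4))/2 = (0*6)/2 = (½)*0 = 0)
K*(-243) = 0*(-243) = 0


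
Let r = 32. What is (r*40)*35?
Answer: 44800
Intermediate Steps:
(r*40)*35 = (32*40)*35 = 1280*35 = 44800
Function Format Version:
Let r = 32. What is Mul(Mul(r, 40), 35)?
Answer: 44800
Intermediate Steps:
Mul(Mul(r, 40), 35) = Mul(Mul(32, 40), 35) = Mul(1280, 35) = 44800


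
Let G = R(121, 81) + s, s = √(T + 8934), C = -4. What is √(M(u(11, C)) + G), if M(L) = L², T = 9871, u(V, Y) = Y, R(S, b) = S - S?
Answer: √(16 + √18805) ≈ 12.375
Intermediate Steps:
R(S, b) = 0
s = √18805 (s = √(9871 + 8934) = √18805 ≈ 137.13)
G = √18805 (G = 0 + √18805 = √18805 ≈ 137.13)
√(M(u(11, C)) + G) = √((-4)² + √18805) = √(16 + √18805)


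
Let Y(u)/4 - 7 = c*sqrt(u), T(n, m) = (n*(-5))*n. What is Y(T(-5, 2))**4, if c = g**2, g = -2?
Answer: 874086656 - 279695360*I*sqrt(5) ≈ 8.7409e+8 - 6.2542e+8*I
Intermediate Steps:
T(n, m) = -5*n**2 (T(n, m) = (-5*n)*n = -5*n**2)
c = 4 (c = (-2)**2 = 4)
Y(u) = 28 + 16*sqrt(u) (Y(u) = 28 + 4*(4*sqrt(u)) = 28 + 16*sqrt(u))
Y(T(-5, 2))**4 = (28 + 16*sqrt(-5*(-5)**2))**4 = (28 + 16*sqrt(-5*25))**4 = (28 + 16*sqrt(-125))**4 = (28 + 16*(5*I*sqrt(5)))**4 = (28 + 80*I*sqrt(5))**4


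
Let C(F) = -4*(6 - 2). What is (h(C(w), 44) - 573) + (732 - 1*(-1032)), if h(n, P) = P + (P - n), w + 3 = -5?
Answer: 1295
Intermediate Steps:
w = -8 (w = -3 - 5 = -8)
C(F) = -16 (C(F) = -4*4 = -16)
h(n, P) = -n + 2*P
(h(C(w), 44) - 573) + (732 - 1*(-1032)) = ((-1*(-16) + 2*44) - 573) + (732 - 1*(-1032)) = ((16 + 88) - 573) + (732 + 1032) = (104 - 573) + 1764 = -469 + 1764 = 1295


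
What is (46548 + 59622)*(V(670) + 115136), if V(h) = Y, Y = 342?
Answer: 12260299260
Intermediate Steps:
V(h) = 342
(46548 + 59622)*(V(670) + 115136) = (46548 + 59622)*(342 + 115136) = 106170*115478 = 12260299260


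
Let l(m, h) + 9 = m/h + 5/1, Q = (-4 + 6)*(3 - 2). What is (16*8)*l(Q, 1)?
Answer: -256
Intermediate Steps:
Q = 2 (Q = 2*1 = 2)
l(m, h) = -4 + m/h (l(m, h) = -9 + (m/h + 5/1) = -9 + (m/h + 5*1) = -9 + (m/h + 5) = -9 + (5 + m/h) = -4 + m/h)
(16*8)*l(Q, 1) = (16*8)*(-4 + 2/1) = 128*(-4 + 2*1) = 128*(-4 + 2) = 128*(-2) = -256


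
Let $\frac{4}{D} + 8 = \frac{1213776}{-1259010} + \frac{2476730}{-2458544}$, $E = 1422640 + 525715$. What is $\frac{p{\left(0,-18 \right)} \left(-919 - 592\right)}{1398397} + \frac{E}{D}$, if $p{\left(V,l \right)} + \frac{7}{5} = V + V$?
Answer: $- \frac{30336931348247247874063}{6246035003825760} \approx -4.857 \cdot 10^{6}$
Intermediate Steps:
$p{\left(V,l \right)} = - \frac{7}{5} + 2 V$ ($p{\left(V,l \right)} = - \frac{7}{5} + \left(V + V\right) = - \frac{7}{5} + 2 V$)
$E = 1948355$
$D = - \frac{343925720160}{857361149749}$ ($D = \frac{4}{-8 + \left(\frac{1213776}{-1259010} + \frac{2476730}{-2458544}\right)} = \frac{4}{-8 + \left(1213776 \left(- \frac{1}{1259010}\right) + 2476730 \left(- \frac{1}{2458544}\right)\right)} = \frac{4}{-8 - \frac{169509709429}{85981430040}} = \frac{4}{- \frac{857361149749}{85981430040}} = 4 \left(- \frac{85981430040}{857361149749}\right) = - \frac{343925720160}{857361149749} \approx -0.40114$)
$\frac{p{\left(0,-18 \right)} \left(-919 - 592\right)}{1398397} + \frac{E}{D} = \frac{\left(- \frac{7}{5} + 2 \cdot 0\right) \left(-919 - 592\right)}{1398397} + \frac{1948355}{- \frac{343925720160}{857361149749}} = \left(- \frac{7}{5} + 0\right) \left(-1511\right) \frac{1}{1398397} + 1948355 \left(- \frac{857361149749}{343925720160}\right) = \left(- \frac{7}{5}\right) \left(-1511\right) \frac{1}{1398397} - \frac{334088776583842579}{68785144032} = \frac{10577}{5} \cdot \frac{1}{1398397} - \frac{334088776583842579}{68785144032} = \frac{1511}{998855} - \frac{334088776583842579}{68785144032} = - \frac{30336931348247247874063}{6246035003825760}$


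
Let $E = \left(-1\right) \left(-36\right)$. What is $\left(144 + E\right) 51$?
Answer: $9180$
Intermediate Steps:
$E = 36$
$\left(144 + E\right) 51 = \left(144 + 36\right) 51 = 180 \cdot 51 = 9180$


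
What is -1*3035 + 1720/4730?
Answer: -33381/11 ≈ -3034.6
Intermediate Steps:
-1*3035 + 1720/4730 = -3035 + 1720*(1/4730) = -3035 + 4/11 = -33381/11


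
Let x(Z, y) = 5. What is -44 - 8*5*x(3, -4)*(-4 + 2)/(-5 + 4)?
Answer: -444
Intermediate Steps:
-44 - 8*5*x(3, -4)*(-4 + 2)/(-5 + 4) = -44 - 8*5*5*(-4 + 2)/(-5 + 4) = -44 - 200*(-2/(-1)) = -44 - 200*(-2*(-1)) = -44 - 200*2 = -44 - 8*50 = -44 - 400 = -444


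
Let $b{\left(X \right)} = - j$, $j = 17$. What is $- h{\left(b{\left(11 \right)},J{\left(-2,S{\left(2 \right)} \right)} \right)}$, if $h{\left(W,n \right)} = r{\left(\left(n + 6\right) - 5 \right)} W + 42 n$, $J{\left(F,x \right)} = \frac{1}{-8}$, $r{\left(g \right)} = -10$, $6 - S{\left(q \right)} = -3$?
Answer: $- \frac{659}{4} \approx -164.75$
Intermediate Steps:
$S{\left(q \right)} = 9$ ($S{\left(q \right)} = 6 - -3 = 6 + 3 = 9$)
$b{\left(X \right)} = -17$ ($b{\left(X \right)} = \left(-1\right) 17 = -17$)
$J{\left(F,x \right)} = - \frac{1}{8}$
$h{\left(W,n \right)} = - 10 W + 42 n$
$- h{\left(b{\left(11 \right)},J{\left(-2,S{\left(2 \right)} \right)} \right)} = - (\left(-10\right) \left(-17\right) + 42 \left(- \frac{1}{8}\right)) = - (170 - \frac{21}{4}) = \left(-1\right) \frac{659}{4} = - \frac{659}{4}$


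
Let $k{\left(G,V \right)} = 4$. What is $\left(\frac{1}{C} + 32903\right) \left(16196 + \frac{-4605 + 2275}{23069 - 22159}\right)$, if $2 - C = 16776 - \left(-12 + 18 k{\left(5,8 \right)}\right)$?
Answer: $\frac{115770617965689}{217282} \approx 5.3281 \cdot 10^{8}$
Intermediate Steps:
$C = -16714$ ($C = 2 - \left(16776 + \left(12 - 72\right)\right) = 2 - \left(16776 - 60\right) = 2 - 16716 = -16714$)
$\left(\frac{1}{C} + 32903\right) \left(16196 + \frac{-4605 + 2275}{23069 - 22159}\right) = \left(\frac{1}{-16714} + 32903\right) \left(16196 + \frac{-4605 + 2275}{23069 - 22159}\right) = \left(- \frac{1}{16714} + 32903\right) \left(16196 - \frac{2330}{910}\right) = \frac{549940741 \left(16196 - \frac{233}{91}\right)}{16714} = \frac{549940741}{16714} \cdot \frac{1473603}{91} = \frac{115770617965689}{217282}$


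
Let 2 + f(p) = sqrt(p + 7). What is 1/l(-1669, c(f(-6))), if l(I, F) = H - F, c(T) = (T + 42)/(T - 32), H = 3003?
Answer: 33/99140 ≈ 0.00033286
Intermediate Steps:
f(p) = -2 + sqrt(7 + p) (f(p) = -2 + sqrt(p + 7) = -2 + sqrt(7 + p))
c(T) = (42 + T)/(-32 + T)
l(I, F) = 3003 - F
1/l(-1669, c(f(-6))) = 1/(3003 - (42 + (-2 + sqrt(7 - 6)))/(-32 + (-2 + sqrt(7 - 6)))) = 1/(3003 - (42 + (-2 + sqrt(1)))/(-32 + (-2 + sqrt(1)))) = 1/(3003 - (42 + (-2 + 1))/(-32 + (-2 + 1))) = 1/(3003 - (42 - 1)/(-32 - 1)) = 1/(3003 - 41/(-33)) = 1/(3003 - (-1)*41/33) = 1/(3003 - 1*(-41/33)) = 1/(3003 + 41/33) = 1/(99140/33) = 33/99140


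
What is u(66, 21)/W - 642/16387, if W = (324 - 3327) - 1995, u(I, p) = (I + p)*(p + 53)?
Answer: -2588291/1950053 ≈ -1.3273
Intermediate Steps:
u(I, p) = (53 + p)*(I + p) (u(I, p) = (I + p)*(53 + p) = (53 + p)*(I + p))
W = -4998 (W = -3003 - 1995 = -4998)
u(66, 21)/W - 642/16387 = (21**2 + 53*66 + 53*21 + 66*21)/(-4998) - 642/16387 = (441 + 3498 + 1113 + 1386)*(-1/4998) - 642*1/16387 = 6438*(-1/4998) - 642/16387 = -1073/833 - 642/16387 = -2588291/1950053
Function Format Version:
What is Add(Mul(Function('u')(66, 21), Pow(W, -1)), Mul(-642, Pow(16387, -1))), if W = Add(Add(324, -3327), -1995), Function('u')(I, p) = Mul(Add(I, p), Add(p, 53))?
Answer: Rational(-2588291, 1950053) ≈ -1.3273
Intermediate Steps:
Function('u')(I, p) = Mul(Add(53, p), Add(I, p)) (Function('u')(I, p) = Mul(Add(I, p), Add(53, p)) = Mul(Add(53, p), Add(I, p)))
W = -4998 (W = Add(-3003, -1995) = -4998)
Add(Mul(Function('u')(66, 21), Pow(W, -1)), Mul(-642, Pow(16387, -1))) = Add(Mul(Add(Pow(21, 2), Mul(53, 66), Mul(53, 21), Mul(66, 21)), Pow(-4998, -1)), Mul(-642, Pow(16387, -1))) = Add(Mul(Add(441, 3498, 1113, 1386), Rational(-1, 4998)), Mul(-642, Rational(1, 16387))) = Add(Mul(6438, Rational(-1, 4998)), Rational(-642, 16387)) = Add(Rational(-1073, 833), Rational(-642, 16387)) = Rational(-2588291, 1950053)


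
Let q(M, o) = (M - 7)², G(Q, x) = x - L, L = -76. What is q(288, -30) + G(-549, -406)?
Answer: 78631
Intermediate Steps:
G(Q, x) = 76 + x (G(Q, x) = x - 1*(-76) = x + 76 = 76 + x)
q(M, o) = (-7 + M)²
q(288, -30) + G(-549, -406) = (-7 + 288)² + (76 - 406) = 281² - 330 = 78961 - 330 = 78631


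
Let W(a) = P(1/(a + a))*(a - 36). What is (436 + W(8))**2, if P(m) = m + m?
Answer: 748225/4 ≈ 1.8706e+5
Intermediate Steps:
P(m) = 2*m
W(a) = (-36 + a)/a (W(a) = (2/(a + a))*(a - 36) = (2/((2*a)))*(-36 + a) = (2*(1/(2*a)))*(-36 + a) = (-36 + a)/a)
(436 + W(8))**2 = (436 + (-36 + 8)/8)**2 = (436 + (1/8)*(-28))**2 = (436 - 7/2)**2 = (865/2)**2 = 748225/4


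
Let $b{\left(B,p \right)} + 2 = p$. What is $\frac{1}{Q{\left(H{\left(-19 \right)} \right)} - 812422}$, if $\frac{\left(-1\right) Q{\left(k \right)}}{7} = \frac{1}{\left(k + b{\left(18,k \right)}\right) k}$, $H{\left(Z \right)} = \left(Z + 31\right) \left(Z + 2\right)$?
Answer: $- \frac{83640}{67950976087} \approx -1.2309 \cdot 10^{-6}$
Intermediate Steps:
$b{\left(B,p \right)} = -2 + p$
$H{\left(Z \right)} = \left(2 + Z\right) \left(31 + Z\right)$ ($H{\left(Z \right)} = \left(31 + Z\right) \left(2 + Z\right) = \left(2 + Z\right) \left(31 + Z\right)$)
$Q{\left(k \right)} = - \frac{7}{k \left(-2 + 2 k\right)}$ ($Q{\left(k \right)} = - 7 \frac{1}{\left(k + \left(-2 + k\right)\right) k} = - 7 \frac{1}{\left(-2 + 2 k\right) k} = - 7 \frac{1}{k \left(-2 + 2 k\right)} = - \frac{7}{k \left(-2 + 2 k\right)}$)
$\frac{1}{Q{\left(H{\left(-19 \right)} \right)} - 812422} = \frac{1}{- \frac{7}{2 \left(62 + \left(-19\right)^{2} + 33 \left(-19\right)\right) \left(-1 + \left(62 + \left(-19\right)^{2} + 33 \left(-19\right)\right)\right)} - 812422} = \frac{1}{- \frac{7}{2 \left(62 + 361 - 627\right) \left(-1 + \left(62 + 361 - 627\right)\right)} - 812422} = \frac{1}{- \frac{7}{2 \left(-204\right) \left(-1 - 204\right)} - 812422} = \frac{1}{\left(- \frac{7}{2}\right) \left(- \frac{1}{204}\right) \frac{1}{-205} - 812422} = \frac{1}{\left(- \frac{7}{2}\right) \left(- \frac{1}{204}\right) \left(- \frac{1}{205}\right) - 812422} = \frac{1}{- \frac{7}{83640} - 812422} = \frac{1}{- \frac{67950976087}{83640}} = - \frac{83640}{67950976087}$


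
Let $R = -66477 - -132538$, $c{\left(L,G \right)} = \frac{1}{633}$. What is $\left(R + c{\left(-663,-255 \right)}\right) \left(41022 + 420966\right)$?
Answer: $\frac{6439591289544}{211} \approx 3.0519 \cdot 10^{10}$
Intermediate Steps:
$c{\left(L,G \right)} = \frac{1}{633}$
$R = 66061$ ($R = -66477 + 132538 = 66061$)
$\left(R + c{\left(-663,-255 \right)}\right) \left(41022 + 420966\right) = \left(66061 + \frac{1}{633}\right) \left(41022 + 420966\right) = \frac{41816614}{633} \cdot 461988 = \frac{6439591289544}{211}$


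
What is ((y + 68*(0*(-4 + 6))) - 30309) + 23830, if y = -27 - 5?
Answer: -6511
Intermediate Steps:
y = -32
((y + 68*(0*(-4 + 6))) - 30309) + 23830 = ((-32 + 68*(0*(-4 + 6))) - 30309) + 23830 = ((-32 + 68*(0*2)) - 30309) + 23830 = ((-32 + 68*0) - 30309) + 23830 = ((-32 + 0) - 30309) + 23830 = (-32 - 30309) + 23830 = -30341 + 23830 = -6511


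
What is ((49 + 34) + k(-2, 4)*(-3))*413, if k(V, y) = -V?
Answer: 31801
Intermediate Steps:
((49 + 34) + k(-2, 4)*(-3))*413 = ((49 + 34) - 1*(-2)*(-3))*413 = (83 + 2*(-3))*413 = (83 - 6)*413 = 77*413 = 31801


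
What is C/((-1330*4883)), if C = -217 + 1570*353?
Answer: -553993/6494390 ≈ -0.085303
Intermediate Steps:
C = 553993 (C = -217 + 554210 = 553993)
C/((-1330*4883)) = 553993/((-1330*4883)) = 553993/(-6494390) = 553993*(-1/6494390) = -553993/6494390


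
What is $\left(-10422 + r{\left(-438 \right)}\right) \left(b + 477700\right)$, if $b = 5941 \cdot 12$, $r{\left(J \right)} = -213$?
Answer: $-5838529920$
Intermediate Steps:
$b = 71292$
$\left(-10422 + r{\left(-438 \right)}\right) \left(b + 477700\right) = \left(-10422 - 213\right) \left(71292 + 477700\right) = \left(-10635\right) 548992 = -5838529920$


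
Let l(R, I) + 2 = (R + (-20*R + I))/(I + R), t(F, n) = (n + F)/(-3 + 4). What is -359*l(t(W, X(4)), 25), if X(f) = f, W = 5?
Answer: 38413/17 ≈ 2259.6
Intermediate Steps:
t(F, n) = F + n (t(F, n) = (F + n)/1 = (F + n)*1 = F + n)
l(R, I) = -2 + (I - 19*R)/(I + R) (l(R, I) = -2 + (R + (-20*R + I))/(I + R) = -2 + (R + (I - 20*R))/(I + R) = -2 + (I - 19*R)/(I + R))
-359*l(t(W, X(4)), 25) = -359*(-1*25 - 21*(5 + 4))/(25 + (5 + 4)) = -359*(-25 - 21*9)/(25 + 9) = -359*(-25 - 189)/34 = -359*(-214)/34 = -359*(-107/17) = 38413/17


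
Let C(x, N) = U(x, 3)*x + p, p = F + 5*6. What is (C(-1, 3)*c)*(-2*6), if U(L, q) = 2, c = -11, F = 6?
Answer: 4488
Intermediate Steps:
p = 36 (p = 6 + 5*6 = 6 + 30 = 36)
C(x, N) = 36 + 2*x (C(x, N) = 2*x + 36 = 36 + 2*x)
(C(-1, 3)*c)*(-2*6) = ((36 + 2*(-1))*(-11))*(-2*6) = ((36 - 2)*(-11))*(-12) = (34*(-11))*(-12) = -374*(-12) = 4488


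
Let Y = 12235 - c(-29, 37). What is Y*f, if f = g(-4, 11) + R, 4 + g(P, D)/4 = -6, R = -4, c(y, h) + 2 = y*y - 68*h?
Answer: -612128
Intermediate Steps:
c(y, h) = -2 + y² - 68*h (c(y, h) = -2 + (y*y - 68*h) = -2 + (y² - 68*h) = -2 + y² - 68*h)
g(P, D) = -40 (g(P, D) = -16 + 4*(-6) = -16 - 24 = -40)
f = -44 (f = -40 - 4 = -44)
Y = 13912 (Y = 12235 - (-2 + (-29)² - 68*37) = 12235 - (-2 + 841 - 2516) = 12235 - 1*(-1677) = 12235 + 1677 = 13912)
Y*f = 13912*(-44) = -612128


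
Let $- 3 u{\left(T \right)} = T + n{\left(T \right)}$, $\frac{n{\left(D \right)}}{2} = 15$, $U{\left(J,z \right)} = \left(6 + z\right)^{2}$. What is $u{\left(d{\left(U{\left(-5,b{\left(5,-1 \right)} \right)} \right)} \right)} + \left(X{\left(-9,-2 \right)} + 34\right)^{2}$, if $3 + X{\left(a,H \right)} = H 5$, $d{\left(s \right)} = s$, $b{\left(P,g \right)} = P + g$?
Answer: $\frac{1193}{3} \approx 397.67$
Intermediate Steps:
$n{\left(D \right)} = 30$ ($n{\left(D \right)} = 2 \cdot 15 = 30$)
$X{\left(a,H \right)} = -3 + 5 H$ ($X{\left(a,H \right)} = -3 + H 5 = -3 + 5 H$)
$u{\left(T \right)} = -10 - \frac{T}{3}$ ($u{\left(T \right)} = - \frac{T + 30}{3} = - \frac{30 + T}{3} = -10 - \frac{T}{3}$)
$u{\left(d{\left(U{\left(-5,b{\left(5,-1 \right)} \right)} \right)} \right)} + \left(X{\left(-9,-2 \right)} + 34\right)^{2} = \left(-10 - \frac{\left(6 + \left(5 - 1\right)\right)^{2}}{3}\right) + \left(\left(-3 + 5 \left(-2\right)\right) + 34\right)^{2} = \left(-10 - \frac{\left(6 + 4\right)^{2}}{3}\right) + \left(\left(-3 - 10\right) + 34\right)^{2} = \left(-10 - \frac{10^{2}}{3}\right) + \left(-13 + 34\right)^{2} = \left(-10 - \frac{100}{3}\right) + 21^{2} = \left(-10 - \frac{100}{3}\right) + 441 = - \frac{130}{3} + 441 = \frac{1193}{3}$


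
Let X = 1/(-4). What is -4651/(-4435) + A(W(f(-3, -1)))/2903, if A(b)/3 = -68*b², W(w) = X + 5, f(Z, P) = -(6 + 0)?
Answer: -27645373/51499220 ≈ -0.53681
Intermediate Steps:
X = -¼ ≈ -0.25000
f(Z, P) = -6 (f(Z, P) = -1*6 = -6)
W(w) = 19/4 (W(w) = -¼ + 5 = 19/4)
A(b) = -204*b² (A(b) = 3*(-68*b²) = -204*b²)
-4651/(-4435) + A(W(f(-3, -1)))/2903 = -4651/(-4435) - 204*(19/4)²/2903 = -4651*(-1/4435) - 204*361/16*(1/2903) = 4651/4435 - 18411/4*1/2903 = 4651/4435 - 18411/11612 = -27645373/51499220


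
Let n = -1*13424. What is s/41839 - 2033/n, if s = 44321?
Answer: 680023791/561646736 ≈ 1.2108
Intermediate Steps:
n = -13424
s/41839 - 2033/n = 44321/41839 - 2033/(-13424) = 44321*(1/41839) - 2033*(-1/13424) = 44321/41839 + 2033/13424 = 680023791/561646736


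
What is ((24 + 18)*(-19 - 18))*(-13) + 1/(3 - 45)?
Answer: 848483/42 ≈ 20202.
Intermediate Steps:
((24 + 18)*(-19 - 18))*(-13) + 1/(3 - 45) = (42*(-37))*(-13) + 1/(-42) = -1554*(-13) - 1/42 = 20202 - 1/42 = 848483/42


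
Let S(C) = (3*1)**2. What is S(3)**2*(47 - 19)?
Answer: 2268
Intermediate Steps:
S(C) = 9 (S(C) = 3**2 = 9)
S(3)**2*(47 - 19) = 9**2*(47 - 19) = 81*28 = 2268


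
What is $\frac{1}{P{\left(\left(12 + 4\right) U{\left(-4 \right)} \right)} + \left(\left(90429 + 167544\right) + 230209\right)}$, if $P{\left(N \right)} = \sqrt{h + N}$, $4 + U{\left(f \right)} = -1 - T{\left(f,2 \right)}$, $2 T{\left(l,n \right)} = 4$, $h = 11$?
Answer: $\frac{488182}{238321665225} - \frac{i \sqrt{101}}{238321665225} \approx 2.0484 \cdot 10^{-6} - 4.2169 \cdot 10^{-11} i$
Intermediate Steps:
$T{\left(l,n \right)} = 2$ ($T{\left(l,n \right)} = \frac{1}{2} \cdot 4 = 2$)
$U{\left(f \right)} = -7$ ($U{\left(f \right)} = -4 - 3 = -7$)
$P{\left(N \right)} = \sqrt{11 + N}$
$\frac{1}{P{\left(\left(12 + 4\right) U{\left(-4 \right)} \right)} + \left(\left(90429 + 167544\right) + 230209\right)} = \frac{1}{\sqrt{11 + \left(12 + 4\right) \left(-7\right)} + \left(\left(90429 + 167544\right) + 230209\right)} = \frac{1}{\sqrt{11 + 16 \left(-7\right)} + \left(257973 + 230209\right)} = \frac{1}{\sqrt{11 - 112} + 488182} = \frac{1}{\sqrt{-101} + 488182} = \frac{1}{i \sqrt{101} + 488182} = \frac{1}{488182 + i \sqrt{101}}$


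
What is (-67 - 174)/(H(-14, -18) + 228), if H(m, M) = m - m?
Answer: -241/228 ≈ -1.0570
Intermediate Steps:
H(m, M) = 0
(-67 - 174)/(H(-14, -18) + 228) = (-67 - 174)/(0 + 228) = -241/228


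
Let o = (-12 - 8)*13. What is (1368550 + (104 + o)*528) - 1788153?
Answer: -501971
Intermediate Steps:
o = -260 (o = -20*13 = -260)
(1368550 + (104 + o)*528) - 1788153 = (1368550 + (104 - 260)*528) - 1788153 = (1368550 - 156*528) - 1788153 = (1368550 - 82368) - 1788153 = 1286182 - 1788153 = -501971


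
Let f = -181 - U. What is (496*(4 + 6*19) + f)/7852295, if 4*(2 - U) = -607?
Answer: 232773/31409180 ≈ 0.0074110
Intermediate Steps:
U = 615/4 (U = 2 - ¼*(-607) = 2 + 607/4 = 615/4 ≈ 153.75)
f = -1339/4 (f = -181 - 1*615/4 = -181 - 615/4 = -1339/4 ≈ -334.75)
(496*(4 + 6*19) + f)/7852295 = (496*(4 + 6*19) - 1339/4)/7852295 = (496*(4 + 114) - 1339/4)*(1/7852295) = (496*118 - 1339/4)*(1/7852295) = (58528 - 1339/4)*(1/7852295) = (232773/4)*(1/7852295) = 232773/31409180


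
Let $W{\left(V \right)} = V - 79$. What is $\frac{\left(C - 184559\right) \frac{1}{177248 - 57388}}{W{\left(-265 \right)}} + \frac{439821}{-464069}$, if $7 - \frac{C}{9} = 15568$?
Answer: $- \frac{561999643459}{597950586155} \approx -0.93988$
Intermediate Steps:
$C = -140049$ ($C = 63 - 140112 = -140049$)
$W{\left(V \right)} = -79 + V$
$\frac{\left(C - 184559\right) \frac{1}{177248 - 57388}}{W{\left(-265 \right)}} + \frac{439821}{-464069} = \frac{\left(-140049 - 184559\right) \frac{1}{177248 - 57388}}{-79 - 265} + \frac{439821}{-464069} = \frac{\left(-324608\right) \frac{1}{119860}}{-344} + 439821 \left(- \frac{1}{464069}\right) = \left(-324608\right) \frac{1}{119860} \left(- \frac{1}{344}\right) - \frac{439821}{464069} = \left(- \frac{81152}{29965}\right) \left(- \frac{1}{344}\right) - \frac{439821}{464069} = \frac{10144}{1288495} - \frac{439821}{464069} = - \frac{561999643459}{597950586155}$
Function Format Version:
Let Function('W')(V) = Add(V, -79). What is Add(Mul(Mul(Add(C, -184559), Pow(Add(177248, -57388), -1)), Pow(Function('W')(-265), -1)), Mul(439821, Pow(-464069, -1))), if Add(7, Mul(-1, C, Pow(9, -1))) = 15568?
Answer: Rational(-561999643459, 597950586155) ≈ -0.93988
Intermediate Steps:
C = -140049 (C = Add(63, Mul(-9, 15568)) = Add(63, -140112) = -140049)
Function('W')(V) = Add(-79, V)
Add(Mul(Mul(Add(C, -184559), Pow(Add(177248, -57388), -1)), Pow(Function('W')(-265), -1)), Mul(439821, Pow(-464069, -1))) = Add(Mul(Mul(Add(-140049, -184559), Pow(Add(177248, -57388), -1)), Pow(Add(-79, -265), -1)), Mul(439821, Pow(-464069, -1))) = Add(Mul(Mul(-324608, Pow(119860, -1)), Pow(-344, -1)), Mul(439821, Rational(-1, 464069))) = Add(Mul(Mul(-324608, Rational(1, 119860)), Rational(-1, 344)), Rational(-439821, 464069)) = Add(Mul(Rational(-81152, 29965), Rational(-1, 344)), Rational(-439821, 464069)) = Add(Rational(10144, 1288495), Rational(-439821, 464069)) = Rational(-561999643459, 597950586155)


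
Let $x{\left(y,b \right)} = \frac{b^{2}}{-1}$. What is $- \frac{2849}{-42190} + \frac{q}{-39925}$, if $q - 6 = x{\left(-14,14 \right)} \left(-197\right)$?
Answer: $- \frac{303109419}{336887150} \approx -0.89974$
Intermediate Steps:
$x{\left(y,b \right)} = - b^{2}$ ($x{\left(y,b \right)} = b^{2} \left(-1\right) = - b^{2}$)
$q = 38618$ ($q = 6 + - 14^{2} \left(-197\right) = 6 + \left(-1\right) 196 \left(-197\right) = 6 - -38612 = 6 + 38612 = 38618$)
$- \frac{2849}{-42190} + \frac{q}{-39925} = - \frac{2849}{-42190} + \frac{38618}{-39925} = \left(-2849\right) \left(- \frac{1}{42190}\right) + 38618 \left(- \frac{1}{39925}\right) = \frac{2849}{42190} - \frac{38618}{39925} = - \frac{303109419}{336887150}$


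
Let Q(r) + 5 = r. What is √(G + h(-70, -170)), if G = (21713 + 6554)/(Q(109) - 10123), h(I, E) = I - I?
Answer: I*√283207073/10019 ≈ 1.6797*I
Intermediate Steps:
Q(r) = -5 + r
h(I, E) = 0
G = -28267/10019 (G = (21713 + 6554)/((-5 + 109) - 10123) = 28267/(104 - 10123) = 28267/(-10019) = 28267*(-1/10019) = -28267/10019 ≈ -2.8213)
√(G + h(-70, -170)) = √(-28267/10019 + 0) = √(-28267/10019) = I*√283207073/10019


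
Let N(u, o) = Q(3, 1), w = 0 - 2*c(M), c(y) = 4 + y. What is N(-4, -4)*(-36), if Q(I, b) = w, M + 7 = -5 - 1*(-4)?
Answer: -288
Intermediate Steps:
M = -8 (M = -7 + (-5 - 1*(-4)) = -7 + (-5 + 4) = -7 - 1 = -8)
w = 8 (w = 0 - 2*(4 - 8) = 0 - 2*(-4) = 0 + 8 = 8)
Q(I, b) = 8
N(u, o) = 8
N(-4, -4)*(-36) = 8*(-36) = -288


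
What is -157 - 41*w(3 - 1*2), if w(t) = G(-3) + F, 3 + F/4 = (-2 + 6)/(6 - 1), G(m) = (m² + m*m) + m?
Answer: -2056/5 ≈ -411.20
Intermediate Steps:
G(m) = m + 2*m² (G(m) = (m² + m²) + m = 2*m² + m = m + 2*m²)
F = -44/5 (F = -12 + 4*((-2 + 6)/(6 - 1)) = -12 + 4*(4/5) = -12 + 4*(4*(⅕)) = -12 + 4*(⅘) = -12 + 16/5 = -44/5 ≈ -8.8000)
w(t) = 31/5 (w(t) = -3*(1 + 2*(-3)) - 44/5 = -3*(1 - 6) - 44/5 = -3*(-5) - 44/5 = 15 - 44/5 = 31/5)
-157 - 41*w(3 - 1*2) = -157 - 41*31/5 = -157 - 1271/5 = -2056/5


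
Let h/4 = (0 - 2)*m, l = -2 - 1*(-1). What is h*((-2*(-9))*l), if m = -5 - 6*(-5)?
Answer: 3600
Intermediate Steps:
l = -1 (l = -2 + 1 = -1)
m = 25 (m = -5 + 30 = 25)
h = -200 (h = 4*((0 - 2)*25) = 4*(-2*25) = 4*(-50) = -200)
h*((-2*(-9))*l) = -200*(-2*(-9))*(-1) = -3600*(-1) = -200*(-18) = 3600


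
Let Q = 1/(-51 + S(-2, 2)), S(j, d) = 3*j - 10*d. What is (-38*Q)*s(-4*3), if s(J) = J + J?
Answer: -912/77 ≈ -11.844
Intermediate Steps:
s(J) = 2*J
S(j, d) = -10*d + 3*j
Q = -1/77 (Q = 1/(-51 + (-10*2 + 3*(-2))) = 1/(-51 + (-20 - 6)) = 1/(-51 - 26) = 1/(-77) = -1/77 ≈ -0.012987)
(-38*Q)*s(-4*3) = (-38*(-1/77))*(2*(-4*3)) = 38*(2*(-12))/77 = (38/77)*(-24) = -912/77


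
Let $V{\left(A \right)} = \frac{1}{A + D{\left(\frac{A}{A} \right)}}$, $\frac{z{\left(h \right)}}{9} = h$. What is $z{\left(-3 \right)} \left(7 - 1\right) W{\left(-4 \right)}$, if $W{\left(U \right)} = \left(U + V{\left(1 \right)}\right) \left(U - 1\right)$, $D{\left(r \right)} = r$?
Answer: $-2835$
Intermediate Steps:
$z{\left(h \right)} = 9 h$
$V{\left(A \right)} = \frac{1}{1 + A}$ ($V{\left(A \right)} = \frac{1}{A + \frac{A}{A}} = \frac{1}{A + 1} = \frac{1}{1 + A}$)
$W{\left(U \right)} = \left(\frac{1}{2} + U\right) \left(-1 + U\right)$ ($W{\left(U \right)} = \left(U + \frac{1}{1 + 1}\right) \left(U - 1\right) = \left(U + \frac{1}{2}\right) \left(-1 + U\right) = \left(\frac{1}{2} + U\right) \left(-1 + U\right)$)
$z{\left(-3 \right)} \left(7 - 1\right) W{\left(-4 \right)} = 9 \left(-3\right) \left(7 - 1\right) \left(- \frac{1}{2} + \left(-4\right)^{2} - -2\right) = - 27 \left(7 - 1\right) \left(- \frac{1}{2} + 16 + 2\right) = \left(-27\right) 6 \cdot \frac{35}{2} = \left(-162\right) \frac{35}{2} = -2835$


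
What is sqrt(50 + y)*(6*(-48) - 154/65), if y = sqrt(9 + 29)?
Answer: -18874*sqrt(50 + sqrt(38))/65 ≈ -2176.1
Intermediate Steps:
y = sqrt(38) ≈ 6.1644
sqrt(50 + y)*(6*(-48) - 154/65) = sqrt(50 + sqrt(38))*(6*(-48) - 154/65) = sqrt(50 + sqrt(38))*(-288 - 154*1/65) = sqrt(50 + sqrt(38))*(-288 - 154/65) = sqrt(50 + sqrt(38))*(-18874/65) = -18874*sqrt(50 + sqrt(38))/65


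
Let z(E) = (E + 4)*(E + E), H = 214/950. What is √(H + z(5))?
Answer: √814283/95 ≈ 9.4987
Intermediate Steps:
H = 107/475 (H = 214*(1/950) = 107/475 ≈ 0.22526)
z(E) = 2*E*(4 + E) (z(E) = (4 + E)*(2*E) = 2*E*(4 + E))
√(H + z(5)) = √(107/475 + 2*5*(4 + 5)) = √(107/475 + 2*5*9) = √(107/475 + 90) = √(42857/475) = √814283/95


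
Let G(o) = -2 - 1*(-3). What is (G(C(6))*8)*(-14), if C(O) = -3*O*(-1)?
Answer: -112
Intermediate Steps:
C(O) = 3*O
G(o) = 1 (G(o) = -2 + 3 = 1)
(G(C(6))*8)*(-14) = (1*8)*(-14) = 8*(-14) = -112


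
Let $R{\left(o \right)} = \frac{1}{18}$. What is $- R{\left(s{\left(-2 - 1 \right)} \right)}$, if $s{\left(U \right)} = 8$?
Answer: $- \frac{1}{18} \approx -0.055556$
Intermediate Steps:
$R{\left(o \right)} = \frac{1}{18}$
$- R{\left(s{\left(-2 - 1 \right)} \right)} = \left(-1\right) \frac{1}{18} = - \frac{1}{18}$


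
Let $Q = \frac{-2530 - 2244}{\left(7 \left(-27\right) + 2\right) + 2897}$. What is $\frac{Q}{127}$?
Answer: $- \frac{2387}{172085} \approx -0.013871$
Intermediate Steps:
$Q = - \frac{2387}{1355}$ ($Q = - \frac{4774}{\left(-189 + 2\right) + 2897} = - \frac{4774}{-187 + 2897} = - \frac{4774}{2710} = \left(-4774\right) \frac{1}{2710} = - \frac{2387}{1355} \approx -1.7616$)
$\frac{Q}{127} = - \frac{2387}{1355 \cdot 127} = \left(- \frac{2387}{1355}\right) \frac{1}{127} = - \frac{2387}{172085}$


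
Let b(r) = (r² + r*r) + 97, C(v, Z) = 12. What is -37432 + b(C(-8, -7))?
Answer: -37047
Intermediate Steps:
b(r) = 97 + 2*r² (b(r) = (r² + r²) + 97 = 2*r² + 97 = 97 + 2*r²)
-37432 + b(C(-8, -7)) = -37432 + (97 + 2*12²) = -37432 + (97 + 2*144) = -37432 + (97 + 288) = -37432 + 385 = -37047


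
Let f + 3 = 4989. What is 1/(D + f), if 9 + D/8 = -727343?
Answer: -1/5813830 ≈ -1.7200e-7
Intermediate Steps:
D = -5818816 (D = -72 + 8*(-727343) = -72 - 5818744 = -5818816)
f = 4986 (f = -3 + 4989 = 4986)
1/(D + f) = 1/(-5818816 + 4986) = 1/(-5813830) = -1/5813830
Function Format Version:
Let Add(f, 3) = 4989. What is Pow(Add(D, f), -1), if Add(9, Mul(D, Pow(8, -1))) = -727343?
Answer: Rational(-1, 5813830) ≈ -1.7200e-7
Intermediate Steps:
D = -5818816 (D = Add(-72, Mul(8, -727343)) = Add(-72, -5818744) = -5818816)
f = 4986 (f = Add(-3, 4989) = 4986)
Pow(Add(D, f), -1) = Pow(Add(-5818816, 4986), -1) = Pow(-5813830, -1) = Rational(-1, 5813830)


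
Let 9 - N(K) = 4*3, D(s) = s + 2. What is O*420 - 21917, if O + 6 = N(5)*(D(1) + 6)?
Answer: -35777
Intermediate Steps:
D(s) = 2 + s
N(K) = -3 (N(K) = 9 - 4*3 = 9 - 1*12 = 9 - 12 = -3)
O = -33 (O = -6 - 3*((2 + 1) + 6) = -6 - 3*(3 + 6) = -6 - 3*9 = -6 - 27 = -33)
O*420 - 21917 = -33*420 - 21917 = -13860 - 21917 = -35777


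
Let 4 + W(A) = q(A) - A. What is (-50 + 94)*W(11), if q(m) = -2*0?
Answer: -660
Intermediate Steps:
q(m) = 0
W(A) = -4 - A (W(A) = -4 + (0 - A) = -4 - A)
(-50 + 94)*W(11) = (-50 + 94)*(-4 - 1*11) = 44*(-4 - 11) = 44*(-15) = -660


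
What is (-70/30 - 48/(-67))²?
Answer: 105625/40401 ≈ 2.6144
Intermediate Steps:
(-70/30 - 48/(-67))² = (-70*1/30 - 48*(-1/67))² = (-7/3 + 48/67)² = (-325/201)² = 105625/40401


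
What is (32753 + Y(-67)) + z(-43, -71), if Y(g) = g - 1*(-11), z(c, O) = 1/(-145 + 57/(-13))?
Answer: 63497561/1942 ≈ 32697.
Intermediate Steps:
z(c, O) = -13/1942 (z(c, O) = 1/(-145 + 57*(-1/13)) = 1/(-145 - 57/13) = 1/(-1942/13) = -13/1942)
Y(g) = 11 + g (Y(g) = g + 11 = 11 + g)
(32753 + Y(-67)) + z(-43, -71) = (32753 + (11 - 67)) - 13/1942 = (32753 - 56) - 13/1942 = 32697 - 13/1942 = 63497561/1942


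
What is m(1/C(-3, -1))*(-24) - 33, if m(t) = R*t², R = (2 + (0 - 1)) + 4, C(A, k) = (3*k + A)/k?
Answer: -109/3 ≈ -36.333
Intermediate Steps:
C(A, k) = (A + 3*k)/k
R = 5 (R = (2 - 1) + 4 = 1 + 4 = 5)
m(t) = 5*t²
m(1/C(-3, -1))*(-24) - 33 = (5*(1/(3 - 3/(-1)))²)*(-24) - 33 = (5*(1/(3 - 3*(-1)))²)*(-24) - 33 = (5*(1/(3 + 3))²)*(-24) - 33 = (5*(1/6)²)*(-24) - 33 = (5*(1*(⅙))²)*(-24) - 33 = (5*(⅙)²)*(-24) - 33 = (5*(1/36))*(-24) - 33 = (5/36)*(-24) - 33 = -10/3 - 33 = -109/3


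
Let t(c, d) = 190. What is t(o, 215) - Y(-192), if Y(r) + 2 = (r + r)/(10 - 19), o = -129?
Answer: 448/3 ≈ 149.33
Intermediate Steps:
Y(r) = -2 - 2*r/9 (Y(r) = -2 + (r + r)/(10 - 19) = -2 + (2*r)/(-9) = -2 + (2*r)*(-⅑) = -2 - 2*r/9)
t(o, 215) - Y(-192) = 190 - (-2 - 2/9*(-192)) = 190 - (-2 + 128/3) = 190 - 1*122/3 = 190 - 122/3 = 448/3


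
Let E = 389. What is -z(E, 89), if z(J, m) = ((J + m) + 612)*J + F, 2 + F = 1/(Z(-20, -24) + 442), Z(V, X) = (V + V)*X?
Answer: -594459217/1402 ≈ -4.2401e+5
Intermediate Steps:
Z(V, X) = 2*V*X (Z(V, X) = (2*V)*X = 2*V*X)
F = -2803/1402 (F = -2 + 1/(2*(-20)*(-24) + 442) = -2 + 1/(960 + 442) = -2 + 1/1402 = -2803/1402 ≈ -1.9993)
z(J, m) = -2803/1402 + J*(612 + J + m) (z(J, m) = ((J + m) + 612)*J - 2803/1402 = (612 + J + m)*J - 2803/1402 = J*(612 + J + m) - 2803/1402 = -2803/1402 + J*(612 + J + m))
-z(E, 89) = -(-2803/1402 + 389**2 + 612*389 + 389*89) = -(-2803/1402 + 151321 + 238068 + 34621) = -1*594459217/1402 = -594459217/1402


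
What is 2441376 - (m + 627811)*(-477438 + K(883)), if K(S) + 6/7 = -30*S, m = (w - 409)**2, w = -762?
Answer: 7051677017736/7 ≈ 1.0074e+12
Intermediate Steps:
m = 1371241 (m = (-762 - 409)**2 = (-1171)**2 = 1371241)
K(S) = -6/7 - 30*S
2441376 - (m + 627811)*(-477438 + K(883)) = 2441376 - (1371241 + 627811)*(-477438 + (-6/7 - 30*883)) = 2441376 - 1999052*(-477438 + (-6/7 - 26490)) = 2441376 - 1999052*(-477438 - 185436/7) = 2441376 - 1999052*(-3527502)/7 = 2441376 - 1*(-7051659928104/7) = 2441376 + 7051659928104/7 = 7051677017736/7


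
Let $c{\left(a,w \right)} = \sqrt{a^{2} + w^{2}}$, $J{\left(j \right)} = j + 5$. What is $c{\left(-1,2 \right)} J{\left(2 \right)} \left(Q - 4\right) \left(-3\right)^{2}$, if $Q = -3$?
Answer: $- 441 \sqrt{5} \approx -986.11$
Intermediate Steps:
$J{\left(j \right)} = 5 + j$
$c{\left(-1,2 \right)} J{\left(2 \right)} \left(Q - 4\right) \left(-3\right)^{2} = \sqrt{\left(-1\right)^{2} + 2^{2}} \left(5 + 2\right) \left(-3 - 4\right) \left(-3\right)^{2} = \sqrt{1 + 4} \cdot 7 \left(-7\right) 9 = \sqrt{5} \left(-49\right) 9 = - 49 \sqrt{5} \cdot 9 = - 441 \sqrt{5}$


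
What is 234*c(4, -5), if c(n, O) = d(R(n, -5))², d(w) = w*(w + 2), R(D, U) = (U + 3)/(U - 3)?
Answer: 9477/128 ≈ 74.039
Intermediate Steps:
R(D, U) = (3 + U)/(-3 + U)
d(w) = w*(2 + w)
c(n, O) = 81/256 (c(n, O) = (((3 - 5)/(-3 - 5))*(2 + (3 - 5)/(-3 - 5)))² = ((-2/(-8))*(2 - 2/(-8)))² = ((-⅛*(-2))*(2 - ⅛*(-2)))² = ((2 + ¼)/4)² = ((¼)*(9/4))² = (9/16)² = 81/256)
234*c(4, -5) = 234*(81/256) = 9477/128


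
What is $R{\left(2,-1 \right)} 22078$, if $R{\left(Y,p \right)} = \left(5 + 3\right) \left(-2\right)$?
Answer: $-353248$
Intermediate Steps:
$R{\left(Y,p \right)} = -16$ ($R{\left(Y,p \right)} = 8 \left(-2\right) = -16$)
$R{\left(2,-1 \right)} 22078 = \left(-16\right) 22078 = -353248$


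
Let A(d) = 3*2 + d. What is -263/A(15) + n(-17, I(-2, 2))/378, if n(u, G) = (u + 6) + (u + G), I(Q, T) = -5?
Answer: -227/18 ≈ -12.611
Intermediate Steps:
n(u, G) = 6 + G + 2*u (n(u, G) = (6 + u) + (G + u) = 6 + G + 2*u)
A(d) = 6 + d
-263/A(15) + n(-17, I(-2, 2))/378 = -263/(6 + 15) + (6 - 5 + 2*(-17))/378 = -263/21 + (6 - 5 - 34)*(1/378) = -263*1/21 - 33*1/378 = -263/21 - 11/126 = -227/18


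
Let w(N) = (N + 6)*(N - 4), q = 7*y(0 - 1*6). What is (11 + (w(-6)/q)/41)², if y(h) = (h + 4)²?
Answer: 121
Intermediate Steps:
y(h) = (4 + h)²
q = 28 (q = 7*(4 + (0 - 1*6))² = 7*(4 + (0 - 6))² = 7*(4 - 6)² = 7*(-2)² = 7*4 = 28)
w(N) = (-4 + N)*(6 + N) (w(N) = (6 + N)*(-4 + N) = (-4 + N)*(6 + N))
(11 + (w(-6)/q)/41)² = (11 + ((-24 + (-6)² + 2*(-6))/28)/41)² = (11 + ((-24 + 36 - 12)*(1/28))*(1/41))² = (11 + (0*(1/28))*(1/41))² = (11 + 0*(1/41))² = (11 + 0)² = 11² = 121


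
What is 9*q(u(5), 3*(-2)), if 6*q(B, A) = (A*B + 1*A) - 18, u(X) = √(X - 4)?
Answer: -45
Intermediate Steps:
u(X) = √(-4 + X)
q(B, A) = -3 + A/6 + A*B/6 (q(B, A) = ((A*B + 1*A) - 18)/6 = ((A*B + A) - 18)/6 = ((A + A*B) - 18)/6 = (-18 + A + A*B)/6 = -3 + A/6 + A*B/6)
9*q(u(5), 3*(-2)) = 9*(-3 + (3*(-2))/6 + (3*(-2))*√(-4 + 5)/6) = 9*(-3 + (⅙)*(-6) + (⅙)*(-6)*√1) = 9*(-3 - 1 + (⅙)*(-6)*1) = 9*(-3 - 1 - 1) = 9*(-5) = -45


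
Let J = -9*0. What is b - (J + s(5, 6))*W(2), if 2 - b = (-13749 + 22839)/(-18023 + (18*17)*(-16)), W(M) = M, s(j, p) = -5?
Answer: 284118/22919 ≈ 12.397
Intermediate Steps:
J = 0
b = 54928/22919 (b = 2 - (-13749 + 22839)/(-18023 + (18*17)*(-16)) = 2 - 9090/(-18023 + 306*(-16)) = 2 - 9090/(-18023 - 4896) = 2 - 9090/(-22919) = 2 - 9090*(-1)/22919 = 2 - 1*(-9090/22919) = 2 + 9090/22919 = 54928/22919 ≈ 2.3966)
b - (J + s(5, 6))*W(2) = 54928/22919 - (0 - 5)*2 = 54928/22919 - (-5)*2 = 54928/22919 - 1*(-10) = 54928/22919 + 10 = 284118/22919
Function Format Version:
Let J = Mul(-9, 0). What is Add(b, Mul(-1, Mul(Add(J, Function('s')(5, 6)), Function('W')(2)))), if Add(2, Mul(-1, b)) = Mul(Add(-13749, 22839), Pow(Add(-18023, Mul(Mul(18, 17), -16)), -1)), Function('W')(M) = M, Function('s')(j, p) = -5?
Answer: Rational(284118, 22919) ≈ 12.397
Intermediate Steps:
J = 0
b = Rational(54928, 22919) (b = Add(2, Mul(-1, Mul(Add(-13749, 22839), Pow(Add(-18023, Mul(Mul(18, 17), -16)), -1)))) = Add(2, Mul(-1, Mul(9090, Pow(Add(-18023, Mul(306, -16)), -1)))) = Add(2, Mul(-1, Mul(9090, Pow(Add(-18023, -4896), -1)))) = Add(2, Mul(-1, Mul(9090, Pow(-22919, -1)))) = Add(2, Mul(-1, Mul(9090, Rational(-1, 22919)))) = Add(2, Mul(-1, Rational(-9090, 22919))) = Add(2, Rational(9090, 22919)) = Rational(54928, 22919) ≈ 2.3966)
Add(b, Mul(-1, Mul(Add(J, Function('s')(5, 6)), Function('W')(2)))) = Add(Rational(54928, 22919), Mul(-1, Mul(Add(0, -5), 2))) = Add(Rational(54928, 22919), Mul(-1, Mul(-5, 2))) = Add(Rational(54928, 22919), Mul(-1, -10)) = Add(Rational(54928, 22919), 10) = Rational(284118, 22919)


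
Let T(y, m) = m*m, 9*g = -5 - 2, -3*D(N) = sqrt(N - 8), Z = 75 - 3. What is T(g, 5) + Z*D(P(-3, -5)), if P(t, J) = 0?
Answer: 25 - 48*I*sqrt(2) ≈ 25.0 - 67.882*I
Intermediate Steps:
Z = 72
D(N) = -sqrt(-8 + N)/3 (D(N) = -sqrt(N - 8)/3 = -sqrt(-8 + N)/3)
g = -7/9 (g = (-5 - 2)/9 = (1/9)*(-7) = -7/9 ≈ -0.77778)
T(y, m) = m**2
T(g, 5) + Z*D(P(-3, -5)) = 5**2 + 72*(-sqrt(-8 + 0)/3) = 25 + 72*(-2*I*sqrt(2)/3) = 25 - 48*I*sqrt(2)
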